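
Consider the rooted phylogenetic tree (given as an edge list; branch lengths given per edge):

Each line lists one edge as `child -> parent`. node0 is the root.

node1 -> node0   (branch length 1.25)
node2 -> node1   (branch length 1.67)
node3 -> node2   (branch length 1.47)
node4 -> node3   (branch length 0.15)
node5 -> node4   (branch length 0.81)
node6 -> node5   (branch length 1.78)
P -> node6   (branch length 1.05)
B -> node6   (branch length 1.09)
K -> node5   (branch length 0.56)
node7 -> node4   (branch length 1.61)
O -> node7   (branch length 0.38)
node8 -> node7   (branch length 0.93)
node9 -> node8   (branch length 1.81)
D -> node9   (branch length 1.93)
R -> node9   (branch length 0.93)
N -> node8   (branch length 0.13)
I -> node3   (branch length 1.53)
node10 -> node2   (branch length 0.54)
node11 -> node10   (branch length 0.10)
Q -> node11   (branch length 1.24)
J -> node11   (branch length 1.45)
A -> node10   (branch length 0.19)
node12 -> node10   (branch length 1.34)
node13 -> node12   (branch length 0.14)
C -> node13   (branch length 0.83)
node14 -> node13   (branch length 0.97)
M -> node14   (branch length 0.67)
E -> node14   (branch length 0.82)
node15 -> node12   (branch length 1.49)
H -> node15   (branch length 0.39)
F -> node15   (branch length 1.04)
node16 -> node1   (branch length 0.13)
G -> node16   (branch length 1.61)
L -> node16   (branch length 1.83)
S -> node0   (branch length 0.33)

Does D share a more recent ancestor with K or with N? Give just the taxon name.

The MRCA of D and N subtends ((D,R),N) (3 taxa).
The MRCA of D and K subtends (((P,B),K),(O,((D,R),N))) (7 taxa).
The first is nested inside the second, so D shares a more recent common ancestor with N.

N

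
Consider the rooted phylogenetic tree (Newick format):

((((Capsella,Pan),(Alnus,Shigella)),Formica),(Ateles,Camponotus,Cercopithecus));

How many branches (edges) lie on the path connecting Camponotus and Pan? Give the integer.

The MRCA of Camponotus and Pan is the root of the tree.
From Camponotus up to that node: 2 branches. From Pan up to the same node: 4 branches. Total: 2 + 4 = 6.

6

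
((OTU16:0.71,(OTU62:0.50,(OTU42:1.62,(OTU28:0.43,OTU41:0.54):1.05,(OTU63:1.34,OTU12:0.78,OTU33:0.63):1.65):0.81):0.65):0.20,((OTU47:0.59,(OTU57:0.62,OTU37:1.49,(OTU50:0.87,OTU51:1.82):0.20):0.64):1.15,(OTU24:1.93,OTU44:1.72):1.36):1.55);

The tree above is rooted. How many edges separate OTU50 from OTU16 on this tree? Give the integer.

7

The MRCA of OTU50 and OTU16 is the root of the tree.
From OTU50 up to that node: 5 branches. From OTU16 up to the same node: 2 branches. Total: 5 + 2 = 7.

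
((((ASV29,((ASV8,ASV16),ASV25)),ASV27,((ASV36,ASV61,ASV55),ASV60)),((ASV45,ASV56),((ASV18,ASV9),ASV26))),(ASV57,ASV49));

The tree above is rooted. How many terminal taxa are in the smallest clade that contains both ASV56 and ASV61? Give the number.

The MRCA of ASV56 and ASV61 is the node subtending (((ASV29,((ASV8,ASV16),ASV25)),ASV27,((ASV36,ASV61,ASV55),ASV60)),((ASV45,ASV56),((ASV18,ASV9),ASV26))).
That clade contains 14 terminal taxa: ASV16, ASV18, ASV25, ASV26, ASV27, ASV29, ASV36, ASV45, ASV55, ASV56, ASV60, ASV61, ASV8, ASV9.

14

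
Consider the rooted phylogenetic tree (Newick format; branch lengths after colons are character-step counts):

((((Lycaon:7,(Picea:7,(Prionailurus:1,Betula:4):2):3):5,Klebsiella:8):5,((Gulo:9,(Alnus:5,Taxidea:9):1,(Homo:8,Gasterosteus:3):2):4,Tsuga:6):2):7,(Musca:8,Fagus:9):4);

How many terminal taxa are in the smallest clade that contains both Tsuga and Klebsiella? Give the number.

11

The MRCA of Tsuga and Klebsiella is the node subtending (((Lycaon,(Picea,(Prionailurus,Betula))),Klebsiella),((Gulo,(Alnus,Taxidea),(Homo,Gasterosteus)),Tsuga)).
That clade contains 11 terminal taxa: Alnus, Betula, Gasterosteus, Gulo, Homo, Klebsiella, Lycaon, Picea, Prionailurus, Taxidea, Tsuga.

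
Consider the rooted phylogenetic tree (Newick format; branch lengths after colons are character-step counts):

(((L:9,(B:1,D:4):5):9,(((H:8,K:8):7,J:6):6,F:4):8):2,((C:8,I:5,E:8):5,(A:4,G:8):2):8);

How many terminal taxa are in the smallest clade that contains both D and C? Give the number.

12

The MRCA of D and C is the root, so the clade is the entire tree.
That clade contains 12 terminal taxa: A, B, C, D, E, F, G, H, I, J, K, L.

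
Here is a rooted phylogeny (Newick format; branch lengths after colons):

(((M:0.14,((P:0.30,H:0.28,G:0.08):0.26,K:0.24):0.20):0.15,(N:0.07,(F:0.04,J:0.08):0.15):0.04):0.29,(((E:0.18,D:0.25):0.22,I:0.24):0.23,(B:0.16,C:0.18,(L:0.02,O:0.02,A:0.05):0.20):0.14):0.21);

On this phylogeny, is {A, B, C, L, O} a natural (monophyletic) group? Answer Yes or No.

The most recent common ancestor of these taxa subtends (B,C,(L,O,A)).
That clade has exactly 5 tips — every listed taxon and nothing else — so the group is monophyletic.

Yes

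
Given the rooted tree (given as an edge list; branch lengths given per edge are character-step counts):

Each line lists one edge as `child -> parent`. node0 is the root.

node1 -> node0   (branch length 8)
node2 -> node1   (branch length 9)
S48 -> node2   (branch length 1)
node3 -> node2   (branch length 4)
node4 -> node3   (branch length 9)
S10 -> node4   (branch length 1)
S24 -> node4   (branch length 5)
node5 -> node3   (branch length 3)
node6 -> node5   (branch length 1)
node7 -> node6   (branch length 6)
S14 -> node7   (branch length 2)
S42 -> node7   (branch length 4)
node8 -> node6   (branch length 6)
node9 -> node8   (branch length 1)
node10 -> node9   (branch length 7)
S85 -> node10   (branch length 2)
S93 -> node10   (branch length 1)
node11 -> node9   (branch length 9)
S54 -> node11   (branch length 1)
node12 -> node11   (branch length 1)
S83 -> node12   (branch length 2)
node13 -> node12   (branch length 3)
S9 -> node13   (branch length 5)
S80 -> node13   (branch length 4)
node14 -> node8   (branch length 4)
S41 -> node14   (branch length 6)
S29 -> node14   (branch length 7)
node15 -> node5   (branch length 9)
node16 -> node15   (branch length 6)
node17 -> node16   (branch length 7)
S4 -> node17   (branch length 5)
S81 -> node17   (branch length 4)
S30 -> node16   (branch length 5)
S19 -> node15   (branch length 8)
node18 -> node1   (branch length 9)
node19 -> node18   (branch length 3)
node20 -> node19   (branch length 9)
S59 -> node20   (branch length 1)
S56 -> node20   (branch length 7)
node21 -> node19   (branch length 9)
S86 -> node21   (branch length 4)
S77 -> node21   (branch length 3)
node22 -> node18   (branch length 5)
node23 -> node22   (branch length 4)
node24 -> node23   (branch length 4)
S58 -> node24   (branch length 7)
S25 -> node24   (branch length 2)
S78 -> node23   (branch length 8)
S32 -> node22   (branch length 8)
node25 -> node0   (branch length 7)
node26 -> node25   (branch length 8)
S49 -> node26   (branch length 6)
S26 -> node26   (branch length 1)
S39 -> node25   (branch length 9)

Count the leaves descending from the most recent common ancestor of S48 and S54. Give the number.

17

The MRCA of S48 and S54 is the node subtending (S48,((S10,S24),(((S14,S42),(((S85,S93),(S54,(S83,(S9,S80)))),(S41,S29))),(((S4,S81),S30),S19)))).
That clade contains 17 terminal taxa: S10, S14, S19, S24, S29, S30, S4, S41, S42, S48, S54, S80, S81, S83, S85, S9, S93.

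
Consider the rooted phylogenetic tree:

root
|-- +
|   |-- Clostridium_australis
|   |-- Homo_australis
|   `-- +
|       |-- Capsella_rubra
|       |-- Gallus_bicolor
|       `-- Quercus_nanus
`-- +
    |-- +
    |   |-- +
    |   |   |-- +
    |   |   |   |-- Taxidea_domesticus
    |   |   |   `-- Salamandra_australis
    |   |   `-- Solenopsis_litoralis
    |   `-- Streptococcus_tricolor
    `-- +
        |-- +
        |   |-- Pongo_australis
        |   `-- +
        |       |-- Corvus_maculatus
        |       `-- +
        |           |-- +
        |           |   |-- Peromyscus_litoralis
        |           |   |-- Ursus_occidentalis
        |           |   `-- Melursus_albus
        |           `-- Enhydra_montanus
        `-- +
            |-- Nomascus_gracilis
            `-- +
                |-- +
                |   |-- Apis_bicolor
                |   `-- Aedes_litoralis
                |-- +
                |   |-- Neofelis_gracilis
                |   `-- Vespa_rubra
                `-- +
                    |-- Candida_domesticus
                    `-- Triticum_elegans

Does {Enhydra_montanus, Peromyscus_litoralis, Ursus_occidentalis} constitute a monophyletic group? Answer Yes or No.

The MRCA of the listed taxa subtends ((Peromyscus_litoralis,Ursus_occidentalis,Melursus_albus),Enhydra_montanus).
That clade also contains Melursus_albus, which is not in the proposed group, so the group is not monophyletic.

No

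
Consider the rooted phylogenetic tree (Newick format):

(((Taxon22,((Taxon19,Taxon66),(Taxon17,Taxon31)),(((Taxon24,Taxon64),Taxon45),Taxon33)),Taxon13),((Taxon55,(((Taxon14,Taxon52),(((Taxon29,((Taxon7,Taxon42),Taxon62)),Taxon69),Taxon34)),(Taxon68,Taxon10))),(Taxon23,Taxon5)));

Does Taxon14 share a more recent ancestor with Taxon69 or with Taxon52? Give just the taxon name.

The MRCA of Taxon14 and Taxon52 subtends (Taxon14,Taxon52) (2 taxa).
The MRCA of Taxon14 and Taxon69 subtends ((Taxon14,Taxon52),(((Taxon29,((Taxon7,Taxon42),Taxon62)),Taxon69),Taxon34)) (8 taxa).
The first is nested inside the second, so Taxon14 shares a more recent common ancestor with Taxon52.

Taxon52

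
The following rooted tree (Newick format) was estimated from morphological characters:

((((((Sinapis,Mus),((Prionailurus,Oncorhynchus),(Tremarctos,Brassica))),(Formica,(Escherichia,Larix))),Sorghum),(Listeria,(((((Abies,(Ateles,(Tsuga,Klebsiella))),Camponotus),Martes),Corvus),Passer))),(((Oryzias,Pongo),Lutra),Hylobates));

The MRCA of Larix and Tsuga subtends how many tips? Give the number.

The MRCA of Larix and Tsuga is the node subtending (((((Sinapis,Mus),((Prionailurus,Oncorhynchus),(Tremarctos,Brassica))),(Formica,(Escherichia,Larix))),Sorghum),(Listeria,(((((Abies,(Ateles,(Tsuga,Klebsiella))),Camponotus),Martes),Corvus),Passer))).
That clade contains 19 terminal taxa: Abies, Ateles, Brassica, Camponotus, Corvus, Escherichia, Formica, Klebsiella, Larix, Listeria, Martes, Mus, Oncorhynchus, Passer, Prionailurus, Sinapis, Sorghum, Tremarctos, Tsuga.

19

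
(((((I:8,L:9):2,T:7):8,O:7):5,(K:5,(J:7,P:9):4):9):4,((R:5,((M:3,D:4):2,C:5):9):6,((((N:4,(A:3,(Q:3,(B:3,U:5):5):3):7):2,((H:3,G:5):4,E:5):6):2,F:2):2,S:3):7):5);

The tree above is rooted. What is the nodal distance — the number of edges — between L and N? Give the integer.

11

The MRCA of L and N is the root of the tree.
From L up to that node: 5 branches. From N up to the same node: 6 branches. Total: 5 + 6 = 11.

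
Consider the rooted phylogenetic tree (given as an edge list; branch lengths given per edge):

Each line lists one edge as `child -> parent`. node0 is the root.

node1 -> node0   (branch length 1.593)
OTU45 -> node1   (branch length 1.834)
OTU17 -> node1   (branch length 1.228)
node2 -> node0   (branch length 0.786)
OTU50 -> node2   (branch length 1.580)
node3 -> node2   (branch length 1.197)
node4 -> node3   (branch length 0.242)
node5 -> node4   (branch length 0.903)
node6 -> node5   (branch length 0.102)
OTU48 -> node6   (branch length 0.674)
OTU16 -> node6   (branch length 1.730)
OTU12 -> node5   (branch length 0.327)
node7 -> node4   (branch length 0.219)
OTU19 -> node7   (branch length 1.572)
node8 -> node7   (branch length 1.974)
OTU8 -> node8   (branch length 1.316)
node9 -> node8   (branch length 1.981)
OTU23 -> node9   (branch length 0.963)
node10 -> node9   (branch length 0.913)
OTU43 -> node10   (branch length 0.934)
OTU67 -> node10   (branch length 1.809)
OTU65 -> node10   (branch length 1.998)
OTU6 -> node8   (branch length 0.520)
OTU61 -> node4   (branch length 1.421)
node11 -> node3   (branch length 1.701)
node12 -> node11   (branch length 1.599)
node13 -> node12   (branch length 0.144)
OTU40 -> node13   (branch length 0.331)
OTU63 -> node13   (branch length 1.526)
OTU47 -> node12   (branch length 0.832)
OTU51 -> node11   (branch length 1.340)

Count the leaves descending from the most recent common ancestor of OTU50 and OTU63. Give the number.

16

The MRCA of OTU50 and OTU63 is the node subtending (OTU50,((((OTU48,OTU16),OTU12),(OTU19,(OTU8,(OTU23,(OTU43,OTU67,OTU65)),OTU6)),OTU61),(((OTU40,OTU63),OTU47),OTU51))).
That clade contains 16 terminal taxa: OTU12, OTU16, OTU19, OTU23, OTU40, OTU43, OTU47, OTU48, OTU50, OTU51, OTU6, OTU61, OTU63, OTU65, OTU67, OTU8.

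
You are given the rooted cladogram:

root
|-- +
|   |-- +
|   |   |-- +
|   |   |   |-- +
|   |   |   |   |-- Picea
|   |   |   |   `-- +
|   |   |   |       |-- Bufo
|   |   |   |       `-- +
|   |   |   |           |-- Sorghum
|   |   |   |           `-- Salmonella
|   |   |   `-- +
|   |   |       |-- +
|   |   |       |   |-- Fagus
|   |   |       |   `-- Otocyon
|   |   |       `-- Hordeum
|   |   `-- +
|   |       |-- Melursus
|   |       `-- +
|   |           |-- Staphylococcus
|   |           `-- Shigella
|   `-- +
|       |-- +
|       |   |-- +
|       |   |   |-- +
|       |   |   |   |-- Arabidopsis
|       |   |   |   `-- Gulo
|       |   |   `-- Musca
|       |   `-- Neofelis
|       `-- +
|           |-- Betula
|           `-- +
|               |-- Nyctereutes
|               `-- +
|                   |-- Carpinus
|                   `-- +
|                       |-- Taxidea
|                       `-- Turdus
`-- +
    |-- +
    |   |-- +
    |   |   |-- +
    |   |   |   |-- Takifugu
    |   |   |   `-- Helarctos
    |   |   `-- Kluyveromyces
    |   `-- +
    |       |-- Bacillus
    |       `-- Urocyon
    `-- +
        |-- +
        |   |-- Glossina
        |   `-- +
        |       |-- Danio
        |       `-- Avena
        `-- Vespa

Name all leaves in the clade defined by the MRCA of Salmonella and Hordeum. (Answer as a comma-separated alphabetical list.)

Bufo, Fagus, Hordeum, Otocyon, Picea, Salmonella, Sorghum

Tracing Salmonella: it sits inside (Sorghum,Salmonella).
Tracing Hordeum: it sits inside ((Fagus,Otocyon),Hordeum).
The smallest clade enclosing both is ((Picea,(Bufo,(Sorghum,Salmonella))),((Fagus,Otocyon),Hordeum)); the answer is its 7 terminal taxa in alphabetical order.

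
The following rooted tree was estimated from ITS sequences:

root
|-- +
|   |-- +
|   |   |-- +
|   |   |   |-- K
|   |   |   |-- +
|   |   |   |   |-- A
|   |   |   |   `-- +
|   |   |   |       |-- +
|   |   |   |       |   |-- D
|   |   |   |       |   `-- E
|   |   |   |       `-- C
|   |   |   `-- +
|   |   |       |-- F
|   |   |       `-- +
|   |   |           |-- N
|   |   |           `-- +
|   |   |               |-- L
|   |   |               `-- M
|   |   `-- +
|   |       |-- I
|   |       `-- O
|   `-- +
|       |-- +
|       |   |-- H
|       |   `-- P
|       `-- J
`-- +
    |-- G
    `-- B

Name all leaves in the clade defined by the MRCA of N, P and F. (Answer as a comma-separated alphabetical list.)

Tracing N: it sits inside (N,(L,M)).
Tracing P: it sits inside (H,P).
Tracing F: it sits inside (F,(N,(L,M))).
The smallest clade enclosing all 3 is (((K,(A,((D,E),C)),(F,(N,(L,M)))),(I,O)),((H,P),J)); the answer is its 14 terminal taxa in alphabetical order.

A, C, D, E, F, H, I, J, K, L, M, N, O, P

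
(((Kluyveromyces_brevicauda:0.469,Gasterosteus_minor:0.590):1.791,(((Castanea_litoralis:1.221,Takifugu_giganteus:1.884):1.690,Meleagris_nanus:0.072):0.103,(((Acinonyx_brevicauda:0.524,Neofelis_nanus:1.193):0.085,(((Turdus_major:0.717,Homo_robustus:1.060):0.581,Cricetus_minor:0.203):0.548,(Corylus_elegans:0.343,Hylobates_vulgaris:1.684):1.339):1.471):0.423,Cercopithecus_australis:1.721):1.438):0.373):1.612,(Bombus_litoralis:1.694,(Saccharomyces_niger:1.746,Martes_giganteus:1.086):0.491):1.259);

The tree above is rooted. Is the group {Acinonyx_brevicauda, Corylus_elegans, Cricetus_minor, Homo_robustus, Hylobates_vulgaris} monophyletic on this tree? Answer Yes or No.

The MRCA of the listed taxa subtends ((Acinonyx_brevicauda,Neofelis_nanus),(((Turdus_major,Homo_robustus),Cricetus_minor),(Corylus_elegans,Hylobates_vulgaris))).
That clade also contains Neofelis_nanus, Turdus_major, which are not in the proposed group, so the group is not monophyletic.

No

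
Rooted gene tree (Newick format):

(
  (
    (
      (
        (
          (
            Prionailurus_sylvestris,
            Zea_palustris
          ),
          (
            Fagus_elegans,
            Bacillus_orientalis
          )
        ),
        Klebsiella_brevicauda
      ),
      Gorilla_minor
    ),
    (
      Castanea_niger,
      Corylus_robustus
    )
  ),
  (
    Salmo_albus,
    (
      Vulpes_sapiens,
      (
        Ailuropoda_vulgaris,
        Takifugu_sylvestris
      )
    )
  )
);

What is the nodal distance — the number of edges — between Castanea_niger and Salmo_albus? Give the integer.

The MRCA of Castanea_niger and Salmo_albus is the root of the tree.
From Castanea_niger up to that node: 3 branches. From Salmo_albus up to the same node: 2 branches. Total: 3 + 2 = 5.

5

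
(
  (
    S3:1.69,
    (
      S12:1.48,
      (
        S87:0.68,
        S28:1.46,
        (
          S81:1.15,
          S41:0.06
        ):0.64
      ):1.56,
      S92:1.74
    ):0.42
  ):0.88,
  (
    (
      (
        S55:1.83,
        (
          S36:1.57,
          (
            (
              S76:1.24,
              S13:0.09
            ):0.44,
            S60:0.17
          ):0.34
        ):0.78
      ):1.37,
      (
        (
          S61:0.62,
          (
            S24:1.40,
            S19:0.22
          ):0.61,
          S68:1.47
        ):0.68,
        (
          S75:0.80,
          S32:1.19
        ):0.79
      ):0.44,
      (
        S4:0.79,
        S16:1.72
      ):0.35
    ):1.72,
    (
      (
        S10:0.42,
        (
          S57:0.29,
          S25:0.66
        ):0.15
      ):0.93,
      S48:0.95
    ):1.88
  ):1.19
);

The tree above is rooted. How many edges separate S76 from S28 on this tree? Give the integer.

11

The MRCA of S76 and S28 is the root of the tree.
From S76 up to that node: 7 branches. From S28 up to the same node: 4 branches. Total: 7 + 4 = 11.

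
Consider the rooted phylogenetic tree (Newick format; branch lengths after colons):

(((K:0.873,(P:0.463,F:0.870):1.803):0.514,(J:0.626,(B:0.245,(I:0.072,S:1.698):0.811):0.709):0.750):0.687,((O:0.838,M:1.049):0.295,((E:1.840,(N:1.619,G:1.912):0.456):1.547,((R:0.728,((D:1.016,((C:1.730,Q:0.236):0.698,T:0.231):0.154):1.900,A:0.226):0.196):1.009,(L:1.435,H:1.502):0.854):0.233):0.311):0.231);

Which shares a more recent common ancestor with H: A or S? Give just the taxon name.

A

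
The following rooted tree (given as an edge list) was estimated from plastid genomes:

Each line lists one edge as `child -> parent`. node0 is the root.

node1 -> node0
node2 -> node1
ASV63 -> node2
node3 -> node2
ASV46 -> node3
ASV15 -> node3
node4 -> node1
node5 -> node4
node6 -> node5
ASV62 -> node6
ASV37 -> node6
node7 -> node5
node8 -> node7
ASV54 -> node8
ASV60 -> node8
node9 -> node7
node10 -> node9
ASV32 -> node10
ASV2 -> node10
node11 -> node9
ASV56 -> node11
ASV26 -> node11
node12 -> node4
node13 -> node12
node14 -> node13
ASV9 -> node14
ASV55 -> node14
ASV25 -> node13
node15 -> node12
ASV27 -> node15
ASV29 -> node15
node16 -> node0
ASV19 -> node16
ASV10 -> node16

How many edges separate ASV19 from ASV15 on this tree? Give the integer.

6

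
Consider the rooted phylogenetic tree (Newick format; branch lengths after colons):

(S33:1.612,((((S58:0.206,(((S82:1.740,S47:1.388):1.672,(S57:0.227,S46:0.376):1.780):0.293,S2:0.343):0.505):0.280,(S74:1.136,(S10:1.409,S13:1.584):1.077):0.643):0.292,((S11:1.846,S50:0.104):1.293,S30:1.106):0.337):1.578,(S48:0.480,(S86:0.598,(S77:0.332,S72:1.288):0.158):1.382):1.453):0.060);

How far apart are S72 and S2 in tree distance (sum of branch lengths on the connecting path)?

The path runs S72 → … → MRCA → … → S2; the MRCA is the node subtending ((((S58,(((S82,S47),(S57,S46)),S2)),(S74,(S10,S13))),((S11,S50),S30)),(S48,(S86,(S77,S72)))).
Branch lengths along that path: 1.288 + 0.158 + 1.382 + 1.453 + 1.578 + 0.292 + 0.280 + 0.505 + 0.343 = 7.279.

7.279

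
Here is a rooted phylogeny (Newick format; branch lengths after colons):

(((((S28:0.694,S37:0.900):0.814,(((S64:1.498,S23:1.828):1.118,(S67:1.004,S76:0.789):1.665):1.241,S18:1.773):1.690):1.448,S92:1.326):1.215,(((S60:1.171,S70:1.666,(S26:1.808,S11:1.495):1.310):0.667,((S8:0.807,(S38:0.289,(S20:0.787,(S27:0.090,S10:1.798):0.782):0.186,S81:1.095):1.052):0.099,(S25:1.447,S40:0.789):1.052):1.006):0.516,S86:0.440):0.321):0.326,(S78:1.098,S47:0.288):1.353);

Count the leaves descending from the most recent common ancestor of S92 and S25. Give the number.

The MRCA of S92 and S25 is the node subtending ((((S28,S37),(((S64,S23),(S67,S76)),S18)),S92),(((S60,S70,(S26,S11)),((S8,(S38,(S20,(S27,S10)),S81)),(S25,S40))),S86)).
That clade contains 21 terminal taxa: S10, S11, S18, S20, S23, S25, S26, S27, S28, S37, S38, S40, S60, S64, S67, S70, S76, S8, S81, S86, S92.

21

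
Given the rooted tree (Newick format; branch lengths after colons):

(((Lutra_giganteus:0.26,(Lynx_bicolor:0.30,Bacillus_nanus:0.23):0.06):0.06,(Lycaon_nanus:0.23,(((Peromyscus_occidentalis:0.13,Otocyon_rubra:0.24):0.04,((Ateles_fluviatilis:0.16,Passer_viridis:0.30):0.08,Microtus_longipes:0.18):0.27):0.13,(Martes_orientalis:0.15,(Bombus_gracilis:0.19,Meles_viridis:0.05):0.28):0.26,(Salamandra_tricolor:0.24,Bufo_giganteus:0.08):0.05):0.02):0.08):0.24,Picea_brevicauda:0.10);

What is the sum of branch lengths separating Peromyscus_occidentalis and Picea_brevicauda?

The path runs Peromyscus_occidentalis → … → MRCA → … → Picea_brevicauda; the MRCA is the root of the tree.
Branch lengths along that path: 0.13 + 0.04 + 0.13 + 0.02 + 0.08 + 0.24 + 0.10 = 0.74.

0.74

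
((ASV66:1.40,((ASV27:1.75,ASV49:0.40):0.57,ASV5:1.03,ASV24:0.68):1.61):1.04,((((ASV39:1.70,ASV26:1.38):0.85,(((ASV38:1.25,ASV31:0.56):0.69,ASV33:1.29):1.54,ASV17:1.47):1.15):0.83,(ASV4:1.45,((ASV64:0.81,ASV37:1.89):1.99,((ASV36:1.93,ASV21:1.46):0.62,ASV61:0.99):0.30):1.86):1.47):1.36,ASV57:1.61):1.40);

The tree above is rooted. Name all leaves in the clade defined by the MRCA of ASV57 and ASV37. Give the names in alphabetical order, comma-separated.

ASV17, ASV21, ASV26, ASV31, ASV33, ASV36, ASV37, ASV38, ASV39, ASV4, ASV57, ASV61, ASV64

Tracing ASV57: it sits inside ((((ASV39,ASV26),(((ASV38,ASV31),ASV33),ASV17)),(ASV4,((ASV64,ASV37),((ASV36,ASV21),ASV61)))),ASV57).
Tracing ASV37: it sits inside (ASV64,ASV37).
The smallest clade enclosing both is ((((ASV39,ASV26),(((ASV38,ASV31),ASV33),ASV17)),(ASV4,((ASV64,ASV37),((ASV36,ASV21),ASV61)))),ASV57); the answer is its 13 terminal taxa in alphabetical order.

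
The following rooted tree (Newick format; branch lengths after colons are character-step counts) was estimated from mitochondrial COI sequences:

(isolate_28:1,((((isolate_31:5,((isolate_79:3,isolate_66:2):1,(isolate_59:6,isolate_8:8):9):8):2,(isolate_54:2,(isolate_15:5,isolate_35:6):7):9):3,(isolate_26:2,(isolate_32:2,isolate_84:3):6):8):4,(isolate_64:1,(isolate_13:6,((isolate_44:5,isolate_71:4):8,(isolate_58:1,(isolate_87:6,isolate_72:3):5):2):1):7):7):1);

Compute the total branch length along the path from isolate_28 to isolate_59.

The path runs isolate_28 → … → MRCA → … → isolate_59; the MRCA is the root of the tree.
Branch lengths along that path: 1 + 1 + 4 + 3 + 2 + 8 + 9 + 6 = 34.

34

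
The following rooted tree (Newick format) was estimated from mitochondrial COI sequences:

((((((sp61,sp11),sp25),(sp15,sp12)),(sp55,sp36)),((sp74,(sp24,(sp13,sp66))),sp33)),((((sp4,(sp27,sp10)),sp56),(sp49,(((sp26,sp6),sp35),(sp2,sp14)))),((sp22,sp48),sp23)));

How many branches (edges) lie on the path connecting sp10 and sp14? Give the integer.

8

The MRCA of sp10 and sp14 is the node subtending (((sp4,(sp27,sp10)),sp56),(sp49,(((sp26,sp6),sp35),(sp2,sp14)))).
From sp10 up to that node: 4 branches. From sp14 up to the same node: 4 branches. Total: 4 + 4 = 8.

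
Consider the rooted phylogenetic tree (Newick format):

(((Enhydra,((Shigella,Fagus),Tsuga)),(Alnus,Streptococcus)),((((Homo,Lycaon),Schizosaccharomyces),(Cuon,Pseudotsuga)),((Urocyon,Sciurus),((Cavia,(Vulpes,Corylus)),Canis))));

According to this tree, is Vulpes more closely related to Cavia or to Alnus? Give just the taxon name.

Cavia

The MRCA of Vulpes and Cavia subtends (Cavia,(Vulpes,Corylus)) (3 taxa).
The MRCA of Vulpes and Alnus is the root, subtending the entire tree (17 taxa).
The first is nested inside the second, so Vulpes shares a more recent common ancestor with Cavia.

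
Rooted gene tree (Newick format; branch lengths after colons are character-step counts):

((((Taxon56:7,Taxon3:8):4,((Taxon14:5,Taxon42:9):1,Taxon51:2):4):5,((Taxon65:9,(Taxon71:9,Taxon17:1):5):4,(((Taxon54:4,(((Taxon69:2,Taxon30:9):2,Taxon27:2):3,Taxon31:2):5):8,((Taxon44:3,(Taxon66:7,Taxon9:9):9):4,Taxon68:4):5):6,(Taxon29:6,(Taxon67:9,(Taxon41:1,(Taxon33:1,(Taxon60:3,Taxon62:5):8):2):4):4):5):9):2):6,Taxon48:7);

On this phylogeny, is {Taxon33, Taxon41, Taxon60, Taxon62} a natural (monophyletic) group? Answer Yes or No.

Yes

The most recent common ancestor of these taxa subtends (Taxon41,(Taxon33,(Taxon60,Taxon62))).
That clade has exactly 4 tips — every listed taxon and nothing else — so the group is monophyletic.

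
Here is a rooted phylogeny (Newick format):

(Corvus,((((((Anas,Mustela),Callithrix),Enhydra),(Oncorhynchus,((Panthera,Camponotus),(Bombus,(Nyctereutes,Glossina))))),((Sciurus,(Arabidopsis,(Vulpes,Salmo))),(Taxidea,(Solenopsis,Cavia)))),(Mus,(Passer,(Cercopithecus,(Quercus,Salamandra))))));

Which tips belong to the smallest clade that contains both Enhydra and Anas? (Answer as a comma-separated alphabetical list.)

Tracing Enhydra: it sits inside (((Anas,Mustela),Callithrix),Enhydra).
Tracing Anas: it sits inside (Anas,Mustela).
The smallest clade enclosing both is (((Anas,Mustela),Callithrix),Enhydra); the answer is its 4 terminal taxa in alphabetical order.

Anas, Callithrix, Enhydra, Mustela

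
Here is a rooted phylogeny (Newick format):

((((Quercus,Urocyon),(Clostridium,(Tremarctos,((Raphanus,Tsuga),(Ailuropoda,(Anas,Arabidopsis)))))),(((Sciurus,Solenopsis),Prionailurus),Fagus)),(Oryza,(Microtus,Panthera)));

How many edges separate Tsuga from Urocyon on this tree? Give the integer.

The MRCA of Tsuga and Urocyon is the node subtending ((Quercus,Urocyon),(Clostridium,(Tremarctos,((Raphanus,Tsuga),(Ailuropoda,(Anas,Arabidopsis)))))).
From Tsuga up to that node: 5 branches. From Urocyon up to the same node: 2 branches. Total: 5 + 2 = 7.

7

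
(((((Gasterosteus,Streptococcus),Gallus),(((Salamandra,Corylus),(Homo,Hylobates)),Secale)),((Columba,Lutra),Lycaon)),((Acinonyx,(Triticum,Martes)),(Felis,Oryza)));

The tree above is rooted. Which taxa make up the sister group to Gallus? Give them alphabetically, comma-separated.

Gasterosteus, Streptococcus

Gallus attaches to the tree at the node subtending ((Gasterosteus,Streptococcus),Gallus).
The other lineage descending from that same node — the sister group — is (Gasterosteus,Streptococcus); its 2 tips in alphabetical order are the answer.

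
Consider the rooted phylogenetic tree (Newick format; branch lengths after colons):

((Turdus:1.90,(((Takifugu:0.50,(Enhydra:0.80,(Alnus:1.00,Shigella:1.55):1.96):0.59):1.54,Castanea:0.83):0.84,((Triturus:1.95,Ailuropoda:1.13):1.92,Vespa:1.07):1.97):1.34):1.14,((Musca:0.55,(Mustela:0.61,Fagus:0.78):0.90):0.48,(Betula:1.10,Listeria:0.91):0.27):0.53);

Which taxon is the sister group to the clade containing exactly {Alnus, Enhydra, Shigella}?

Takifugu

The clade containing exactly {Alnus, Enhydra, Shigella} attaches to the tree at the node subtending (Takifugu,(Enhydra,(Alnus,Shigella))).
The other lineage descending from that same node — the sister group — is the single tip Takifugu.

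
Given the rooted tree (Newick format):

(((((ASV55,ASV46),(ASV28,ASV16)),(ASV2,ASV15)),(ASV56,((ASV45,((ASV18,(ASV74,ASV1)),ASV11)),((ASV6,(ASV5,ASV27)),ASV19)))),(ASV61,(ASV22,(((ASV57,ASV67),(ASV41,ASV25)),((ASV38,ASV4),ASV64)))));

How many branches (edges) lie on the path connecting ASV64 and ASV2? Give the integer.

The MRCA of ASV64 and ASV2 is the root of the tree.
From ASV64 up to that node: 5 branches. From ASV2 up to the same node: 4 branches. Total: 5 + 4 = 9.

9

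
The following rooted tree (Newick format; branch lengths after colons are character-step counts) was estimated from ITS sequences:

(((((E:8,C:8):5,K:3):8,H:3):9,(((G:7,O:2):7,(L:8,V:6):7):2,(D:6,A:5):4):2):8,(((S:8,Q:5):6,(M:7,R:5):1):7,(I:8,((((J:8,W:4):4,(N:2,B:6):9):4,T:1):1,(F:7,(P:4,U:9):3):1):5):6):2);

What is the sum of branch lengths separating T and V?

The path runs T → … → MRCA → … → V; the MRCA is the root of the tree.
Branch lengths along that path: 1 + 1 + 5 + 6 + 2 + 8 + 2 + 2 + 7 + 6 = 40.

40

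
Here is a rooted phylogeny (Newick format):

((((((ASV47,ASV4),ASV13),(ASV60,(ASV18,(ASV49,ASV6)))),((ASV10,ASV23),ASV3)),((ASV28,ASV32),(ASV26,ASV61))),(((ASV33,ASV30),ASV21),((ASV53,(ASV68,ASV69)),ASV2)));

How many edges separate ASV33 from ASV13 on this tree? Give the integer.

9

The MRCA of ASV33 and ASV13 is the root of the tree.
From ASV33 up to that node: 4 branches. From ASV13 up to the same node: 5 branches. Total: 4 + 5 = 9.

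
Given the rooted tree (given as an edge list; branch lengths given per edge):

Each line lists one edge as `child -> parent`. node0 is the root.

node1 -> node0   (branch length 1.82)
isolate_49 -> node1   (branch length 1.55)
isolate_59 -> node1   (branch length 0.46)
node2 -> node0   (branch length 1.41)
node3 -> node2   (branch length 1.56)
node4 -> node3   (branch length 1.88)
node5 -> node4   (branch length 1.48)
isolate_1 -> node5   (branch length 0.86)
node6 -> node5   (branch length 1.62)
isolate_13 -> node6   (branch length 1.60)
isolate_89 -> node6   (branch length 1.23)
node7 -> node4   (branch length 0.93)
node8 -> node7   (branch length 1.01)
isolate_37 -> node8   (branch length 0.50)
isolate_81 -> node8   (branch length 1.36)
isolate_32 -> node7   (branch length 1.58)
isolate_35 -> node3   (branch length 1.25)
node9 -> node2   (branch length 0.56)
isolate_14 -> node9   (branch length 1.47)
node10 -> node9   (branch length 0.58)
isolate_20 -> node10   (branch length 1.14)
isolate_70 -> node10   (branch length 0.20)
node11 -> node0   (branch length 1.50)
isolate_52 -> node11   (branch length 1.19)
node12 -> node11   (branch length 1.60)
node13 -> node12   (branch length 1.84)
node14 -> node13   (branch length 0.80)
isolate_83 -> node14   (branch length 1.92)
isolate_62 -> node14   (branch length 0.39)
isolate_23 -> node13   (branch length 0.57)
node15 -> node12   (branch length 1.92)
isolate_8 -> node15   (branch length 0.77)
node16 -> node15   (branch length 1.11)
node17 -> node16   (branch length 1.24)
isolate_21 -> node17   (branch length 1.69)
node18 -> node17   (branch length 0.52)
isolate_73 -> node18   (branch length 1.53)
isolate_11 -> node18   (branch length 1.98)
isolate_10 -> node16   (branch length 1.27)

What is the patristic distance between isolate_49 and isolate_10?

The path runs isolate_49 → … → MRCA → … → isolate_10; the MRCA is the root of the tree.
Branch lengths along that path: 1.55 + 1.82 + 1.50 + 1.60 + 1.92 + 1.11 + 1.27 = 10.77.

10.77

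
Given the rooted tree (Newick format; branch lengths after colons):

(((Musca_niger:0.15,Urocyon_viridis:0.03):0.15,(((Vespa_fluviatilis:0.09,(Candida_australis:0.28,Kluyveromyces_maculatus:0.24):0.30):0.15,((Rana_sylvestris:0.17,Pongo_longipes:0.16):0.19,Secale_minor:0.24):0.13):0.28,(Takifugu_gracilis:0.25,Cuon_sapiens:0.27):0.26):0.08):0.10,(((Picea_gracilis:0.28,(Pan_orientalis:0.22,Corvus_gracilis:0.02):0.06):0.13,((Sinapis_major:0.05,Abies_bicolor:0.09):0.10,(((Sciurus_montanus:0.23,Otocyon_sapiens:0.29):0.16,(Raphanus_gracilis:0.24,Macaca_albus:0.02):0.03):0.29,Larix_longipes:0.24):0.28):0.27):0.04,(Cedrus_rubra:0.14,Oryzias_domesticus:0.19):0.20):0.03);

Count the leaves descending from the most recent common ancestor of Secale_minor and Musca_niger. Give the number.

The MRCA of Secale_minor and Musca_niger is the node subtending ((Musca_niger,Urocyon_viridis),(((Vespa_fluviatilis,(Candida_australis,Kluyveromyces_maculatus)),((Rana_sylvestris,Pongo_longipes),Secale_minor)),(Takifugu_gracilis,Cuon_sapiens))).
That clade contains 10 terminal taxa: Candida_australis, Cuon_sapiens, Kluyveromyces_maculatus, Musca_niger, Pongo_longipes, Rana_sylvestris, Secale_minor, Takifugu_gracilis, Urocyon_viridis, Vespa_fluviatilis.

10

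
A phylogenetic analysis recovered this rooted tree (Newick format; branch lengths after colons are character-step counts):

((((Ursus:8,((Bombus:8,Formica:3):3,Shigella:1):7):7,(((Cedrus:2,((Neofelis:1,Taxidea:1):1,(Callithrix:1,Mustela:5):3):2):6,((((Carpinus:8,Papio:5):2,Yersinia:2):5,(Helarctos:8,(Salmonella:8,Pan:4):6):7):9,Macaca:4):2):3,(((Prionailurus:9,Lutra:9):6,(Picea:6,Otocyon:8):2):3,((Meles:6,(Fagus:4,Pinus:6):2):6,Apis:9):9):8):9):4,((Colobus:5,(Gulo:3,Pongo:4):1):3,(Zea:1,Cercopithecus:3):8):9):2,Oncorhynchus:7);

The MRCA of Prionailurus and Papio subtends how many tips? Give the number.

20

The MRCA of Prionailurus and Papio is the node subtending (((Cedrus,((Neofelis,Taxidea),(Callithrix,Mustela))),((((Carpinus,Papio),Yersinia),(Helarctos,(Salmonella,Pan))),Macaca)),(((Prionailurus,Lutra),(Picea,Otocyon)),((Meles,(Fagus,Pinus)),Apis))).
That clade contains 20 terminal taxa: Apis, Callithrix, Carpinus, Cedrus, Fagus, Helarctos, Lutra, Macaca, Meles, Mustela, Neofelis, Otocyon, Pan, Papio, Picea, Pinus, Prionailurus, Salmonella, Taxidea, Yersinia.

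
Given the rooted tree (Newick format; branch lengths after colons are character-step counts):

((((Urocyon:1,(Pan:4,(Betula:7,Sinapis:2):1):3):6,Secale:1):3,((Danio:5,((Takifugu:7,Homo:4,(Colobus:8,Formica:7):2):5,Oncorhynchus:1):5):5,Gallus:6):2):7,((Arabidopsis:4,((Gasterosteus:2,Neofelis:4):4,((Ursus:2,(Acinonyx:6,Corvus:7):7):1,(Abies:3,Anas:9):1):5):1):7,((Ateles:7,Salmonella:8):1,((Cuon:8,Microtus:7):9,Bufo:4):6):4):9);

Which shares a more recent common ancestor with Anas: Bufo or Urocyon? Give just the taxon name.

Bufo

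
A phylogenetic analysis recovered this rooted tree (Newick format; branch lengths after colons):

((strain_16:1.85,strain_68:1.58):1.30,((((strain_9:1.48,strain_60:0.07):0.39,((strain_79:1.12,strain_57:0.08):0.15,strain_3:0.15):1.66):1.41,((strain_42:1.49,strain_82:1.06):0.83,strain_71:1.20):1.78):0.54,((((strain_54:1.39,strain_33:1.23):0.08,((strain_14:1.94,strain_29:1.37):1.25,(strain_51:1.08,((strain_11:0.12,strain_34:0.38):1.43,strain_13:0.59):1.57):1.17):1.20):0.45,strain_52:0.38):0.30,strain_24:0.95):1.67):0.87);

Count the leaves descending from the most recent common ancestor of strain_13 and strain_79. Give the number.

18

The MRCA of strain_13 and strain_79 is the node subtending ((((strain_9,strain_60),((strain_79,strain_57),strain_3)),((strain_42,strain_82),strain_71)),((((strain_54,strain_33),((strain_14,strain_29),(strain_51,((strain_11,strain_34),strain_13)))),strain_52),strain_24)).
That clade contains 18 terminal taxa: strain_11, strain_13, strain_14, strain_24, strain_29, strain_3, strain_33, strain_34, strain_42, strain_51, strain_52, strain_54, strain_57, strain_60, strain_71, strain_79, strain_82, strain_9.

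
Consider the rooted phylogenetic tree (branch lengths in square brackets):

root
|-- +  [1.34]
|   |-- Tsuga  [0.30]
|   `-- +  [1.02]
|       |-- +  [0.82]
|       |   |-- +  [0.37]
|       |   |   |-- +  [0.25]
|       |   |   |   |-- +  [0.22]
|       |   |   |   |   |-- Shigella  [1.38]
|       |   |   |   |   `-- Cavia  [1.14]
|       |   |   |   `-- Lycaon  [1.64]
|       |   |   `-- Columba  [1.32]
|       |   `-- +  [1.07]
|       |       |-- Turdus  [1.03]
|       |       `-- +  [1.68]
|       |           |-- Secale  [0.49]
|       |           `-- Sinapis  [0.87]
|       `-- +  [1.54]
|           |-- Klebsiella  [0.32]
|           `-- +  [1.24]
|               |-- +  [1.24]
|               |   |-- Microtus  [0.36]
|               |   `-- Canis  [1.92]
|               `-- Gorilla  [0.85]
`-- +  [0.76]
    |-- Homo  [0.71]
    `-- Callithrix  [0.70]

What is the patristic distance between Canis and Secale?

10.00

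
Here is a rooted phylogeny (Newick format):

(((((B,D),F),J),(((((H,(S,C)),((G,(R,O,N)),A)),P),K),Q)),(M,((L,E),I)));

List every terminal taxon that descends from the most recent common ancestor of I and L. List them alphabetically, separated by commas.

E, I, L

Tracing I: it sits inside ((L,E),I).
Tracing L: it sits inside (L,E).
The smallest clade enclosing both is ((L,E),I); the answer is its 3 terminal taxa in alphabetical order.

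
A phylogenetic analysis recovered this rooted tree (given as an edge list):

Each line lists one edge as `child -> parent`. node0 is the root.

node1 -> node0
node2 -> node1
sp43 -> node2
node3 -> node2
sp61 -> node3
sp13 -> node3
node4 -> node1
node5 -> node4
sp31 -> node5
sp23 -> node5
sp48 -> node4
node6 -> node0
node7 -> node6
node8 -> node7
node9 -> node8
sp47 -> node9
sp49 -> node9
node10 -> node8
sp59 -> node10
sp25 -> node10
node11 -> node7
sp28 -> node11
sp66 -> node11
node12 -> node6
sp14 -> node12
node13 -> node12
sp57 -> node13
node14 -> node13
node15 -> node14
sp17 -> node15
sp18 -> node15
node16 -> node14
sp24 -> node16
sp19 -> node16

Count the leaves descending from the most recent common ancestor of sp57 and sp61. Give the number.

The MRCA of sp57 and sp61 is the root, so the clade is the entire tree.
That clade contains 18 terminal taxa: sp13, sp14, sp17, sp18, sp19, sp23, sp24, sp25, sp28, sp31, sp43, sp47, sp48, sp49, sp57, sp59, sp61, sp66.

18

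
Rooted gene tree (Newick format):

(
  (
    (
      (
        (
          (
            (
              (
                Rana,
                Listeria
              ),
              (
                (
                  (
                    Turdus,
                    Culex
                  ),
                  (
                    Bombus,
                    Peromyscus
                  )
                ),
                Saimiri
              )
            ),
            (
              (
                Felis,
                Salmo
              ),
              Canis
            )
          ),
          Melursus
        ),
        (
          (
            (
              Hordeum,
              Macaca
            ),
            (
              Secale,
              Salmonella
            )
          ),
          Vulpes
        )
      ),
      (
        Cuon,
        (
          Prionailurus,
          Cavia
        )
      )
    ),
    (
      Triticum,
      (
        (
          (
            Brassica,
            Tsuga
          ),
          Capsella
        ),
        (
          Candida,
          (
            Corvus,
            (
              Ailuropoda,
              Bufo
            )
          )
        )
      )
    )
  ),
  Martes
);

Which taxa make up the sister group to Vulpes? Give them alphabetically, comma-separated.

Vulpes attaches to the tree at the node subtending (((Hordeum,Macaca),(Secale,Salmonella)),Vulpes).
The other lineage descending from that same node — the sister group — is ((Hordeum,Macaca),(Secale,Salmonella)); its 4 tips in alphabetical order are the answer.

Hordeum, Macaca, Salmonella, Secale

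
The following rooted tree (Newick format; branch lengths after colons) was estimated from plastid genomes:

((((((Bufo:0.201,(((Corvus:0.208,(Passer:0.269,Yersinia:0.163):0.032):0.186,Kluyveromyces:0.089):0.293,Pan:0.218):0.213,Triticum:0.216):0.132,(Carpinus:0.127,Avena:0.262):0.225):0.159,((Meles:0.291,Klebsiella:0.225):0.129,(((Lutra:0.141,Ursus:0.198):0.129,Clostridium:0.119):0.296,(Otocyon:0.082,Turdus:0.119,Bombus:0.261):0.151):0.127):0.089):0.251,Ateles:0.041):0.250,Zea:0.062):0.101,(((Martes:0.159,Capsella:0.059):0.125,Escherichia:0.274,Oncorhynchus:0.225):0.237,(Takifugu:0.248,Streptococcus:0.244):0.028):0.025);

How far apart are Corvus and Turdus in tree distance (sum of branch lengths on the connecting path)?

The path runs Corvus → … → MRCA → … → Turdus; the MRCA is the node subtending (((Bufo,(((Corvus,(Passer,Yersinia)),Kluyveromyces),Pan),Triticum),(Carpinus,Avena)),((Meles,Klebsiella),(((Lutra,Ursus),Clostridium),(Otocyon,Turdus,Bombus)))).
Branch lengths along that path: 0.208 + 0.186 + 0.293 + 0.213 + 0.132 + 0.159 + 0.089 + 0.127 + 0.151 + 0.119 = 1.677.

1.677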